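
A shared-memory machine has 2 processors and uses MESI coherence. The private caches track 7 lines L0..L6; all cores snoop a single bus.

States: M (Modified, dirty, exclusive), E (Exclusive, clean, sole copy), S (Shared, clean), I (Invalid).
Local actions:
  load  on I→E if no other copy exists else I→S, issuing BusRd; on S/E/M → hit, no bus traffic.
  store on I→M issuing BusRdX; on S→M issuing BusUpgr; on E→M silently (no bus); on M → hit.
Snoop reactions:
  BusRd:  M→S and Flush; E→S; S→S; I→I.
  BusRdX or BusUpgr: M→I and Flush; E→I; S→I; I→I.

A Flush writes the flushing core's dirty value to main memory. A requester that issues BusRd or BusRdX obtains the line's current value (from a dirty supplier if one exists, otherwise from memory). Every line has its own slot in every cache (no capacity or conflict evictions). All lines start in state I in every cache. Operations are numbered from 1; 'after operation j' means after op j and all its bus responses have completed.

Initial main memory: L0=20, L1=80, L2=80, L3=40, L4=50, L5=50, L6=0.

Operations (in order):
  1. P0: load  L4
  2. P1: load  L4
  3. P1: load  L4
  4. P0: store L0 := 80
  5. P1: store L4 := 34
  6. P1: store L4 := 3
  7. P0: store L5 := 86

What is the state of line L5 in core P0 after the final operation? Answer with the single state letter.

state = M

  op1 P0: load  L4 → E/I on L4; bus BusRd; mem=50
  op2 P1: load  L4 → S/S on L4; bus BusRd; mem=50
  op3 P1: load  L4 → S/S on L4; bus (none); mem=50
  op4 P0: store L0 := 80 → M/I on L0; bus BusRdX; mem=20
  op5 P1: store L4 := 34 → I/M on L4; bus BusUpgr; mem=50
  op6 P1: store L4 := 3 → I/M on L4; bus (none); mem=50
  op7 P0: store L5 := 86 → M/I on L5; bus BusRdX; mem=50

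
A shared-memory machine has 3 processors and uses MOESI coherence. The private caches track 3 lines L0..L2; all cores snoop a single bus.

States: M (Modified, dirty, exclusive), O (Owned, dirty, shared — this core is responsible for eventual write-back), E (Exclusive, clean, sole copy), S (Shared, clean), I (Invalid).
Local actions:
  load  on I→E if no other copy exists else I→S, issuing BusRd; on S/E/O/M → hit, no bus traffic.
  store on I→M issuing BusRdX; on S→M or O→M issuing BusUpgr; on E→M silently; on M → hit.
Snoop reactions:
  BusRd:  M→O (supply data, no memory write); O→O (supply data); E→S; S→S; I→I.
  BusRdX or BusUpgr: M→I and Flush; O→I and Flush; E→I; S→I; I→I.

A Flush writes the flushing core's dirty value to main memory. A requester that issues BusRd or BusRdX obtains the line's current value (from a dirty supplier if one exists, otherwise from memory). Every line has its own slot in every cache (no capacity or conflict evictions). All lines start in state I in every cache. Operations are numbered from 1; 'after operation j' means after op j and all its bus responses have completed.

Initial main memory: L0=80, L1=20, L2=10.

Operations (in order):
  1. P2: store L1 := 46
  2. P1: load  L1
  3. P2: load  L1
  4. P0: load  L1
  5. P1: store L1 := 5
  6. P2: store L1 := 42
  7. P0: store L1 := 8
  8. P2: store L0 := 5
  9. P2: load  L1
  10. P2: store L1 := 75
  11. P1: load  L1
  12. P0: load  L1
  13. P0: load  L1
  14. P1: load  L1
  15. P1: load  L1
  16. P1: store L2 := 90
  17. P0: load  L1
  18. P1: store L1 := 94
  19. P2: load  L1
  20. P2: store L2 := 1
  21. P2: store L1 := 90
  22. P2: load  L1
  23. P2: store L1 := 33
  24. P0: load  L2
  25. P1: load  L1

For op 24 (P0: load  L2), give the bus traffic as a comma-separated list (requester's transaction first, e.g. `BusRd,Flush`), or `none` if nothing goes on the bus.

step 1: P2: store L1 := 46  ⟶  IIM  (L1)  txn=BusRdX  M[L1]=20
step 2: P1: load  L1  ⟶  ISO  (L1)  txn=BusRd  M[L1]=20
step 3: P2: load  L1  ⟶  ISO  (L1)  txn=∅  M[L1]=20
step 4: P0: load  L1  ⟶  SSO  (L1)  txn=BusRd  M[L1]=20
step 5: P1: store L1 := 5  ⟶  IMI  (L1)  txn=BusUpgr+Flush  M[L1]=46
step 6: P2: store L1 := 42  ⟶  IIM  (L1)  txn=BusRdX+Flush  M[L1]=5
step 7: P0: store L1 := 8  ⟶  MII  (L1)  txn=BusRdX+Flush  M[L1]=42
step 8: P2: store L0 := 5  ⟶  IIM  (L0)  txn=BusRdX  M[L0]=80
step 9: P2: load  L1  ⟶  OIS  (L1)  txn=BusRd  M[L1]=42
step 10: P2: store L1 := 75  ⟶  IIM  (L1)  txn=BusUpgr+Flush  M[L1]=8
step 11: P1: load  L1  ⟶  ISO  (L1)  txn=BusRd  M[L1]=8
step 12: P0: load  L1  ⟶  SSO  (L1)  txn=BusRd  M[L1]=8
step 13: P0: load  L1  ⟶  SSO  (L1)  txn=∅  M[L1]=8
step 14: P1: load  L1  ⟶  SSO  (L1)  txn=∅  M[L1]=8
step 15: P1: load  L1  ⟶  SSO  (L1)  txn=∅  M[L1]=8
step 16: P1: store L2 := 90  ⟶  IMI  (L2)  txn=BusRdX  M[L2]=10
step 17: P0: load  L1  ⟶  SSO  (L1)  txn=∅  M[L1]=8
step 18: P1: store L1 := 94  ⟶  IMI  (L1)  txn=BusUpgr+Flush  M[L1]=75
step 19: P2: load  L1  ⟶  IOS  (L1)  txn=BusRd  M[L1]=75
step 20: P2: store L2 := 1  ⟶  IIM  (L2)  txn=BusRdX+Flush  M[L2]=90
step 21: P2: store L1 := 90  ⟶  IIM  (L1)  txn=BusUpgr+Flush  M[L1]=94
step 22: P2: load  L1  ⟶  IIM  (L1)  txn=∅  M[L1]=94
step 23: P2: store L1 := 33  ⟶  IIM  (L1)  txn=∅  M[L1]=94
step 24: P0: load  L2  ⟶  SIO  (L2)  txn=BusRd  M[L2]=90
step 25: P1: load  L1  ⟶  ISO  (L1)  txn=BusRd  M[L1]=94

bus = BusRd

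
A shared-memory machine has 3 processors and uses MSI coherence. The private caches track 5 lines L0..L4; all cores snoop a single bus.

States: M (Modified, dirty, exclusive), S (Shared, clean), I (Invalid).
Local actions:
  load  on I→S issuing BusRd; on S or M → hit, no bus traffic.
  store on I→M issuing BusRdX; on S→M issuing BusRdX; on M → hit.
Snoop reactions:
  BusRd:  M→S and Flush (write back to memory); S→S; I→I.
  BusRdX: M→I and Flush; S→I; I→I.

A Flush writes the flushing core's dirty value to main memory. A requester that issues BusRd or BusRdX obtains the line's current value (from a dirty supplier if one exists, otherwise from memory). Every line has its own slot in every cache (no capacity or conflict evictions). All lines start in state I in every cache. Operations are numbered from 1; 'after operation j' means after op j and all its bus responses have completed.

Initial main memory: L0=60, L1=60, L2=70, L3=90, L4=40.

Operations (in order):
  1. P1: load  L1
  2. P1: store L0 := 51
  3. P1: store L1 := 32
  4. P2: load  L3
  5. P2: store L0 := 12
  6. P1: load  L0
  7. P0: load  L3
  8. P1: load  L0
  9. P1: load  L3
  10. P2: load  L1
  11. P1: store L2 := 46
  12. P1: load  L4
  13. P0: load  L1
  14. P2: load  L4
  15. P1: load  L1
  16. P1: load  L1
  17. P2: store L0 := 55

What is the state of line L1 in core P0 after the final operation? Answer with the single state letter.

step 1: P1: load  L1  ⟶  ISI  (L1)  txn=BusRd  M[L1]=60
step 2: P1: store L0 := 51  ⟶  IMI  (L0)  txn=BusRdX  M[L0]=60
step 3: P1: store L1 := 32  ⟶  IMI  (L1)  txn=BusRdX  M[L1]=60
step 4: P2: load  L3  ⟶  IIS  (L3)  txn=BusRd  M[L3]=90
step 5: P2: store L0 := 12  ⟶  IIM  (L0)  txn=BusRdX+Flush  M[L0]=51
step 6: P1: load  L0  ⟶  ISS  (L0)  txn=BusRd+Flush  M[L0]=12
step 7: P0: load  L3  ⟶  SIS  (L3)  txn=BusRd  M[L3]=90
step 8: P1: load  L0  ⟶  ISS  (L0)  txn=∅  M[L0]=12
step 9: P1: load  L3  ⟶  SSS  (L3)  txn=BusRd  M[L3]=90
step 10: P2: load  L1  ⟶  ISS  (L1)  txn=BusRd+Flush  M[L1]=32
step 11: P1: store L2 := 46  ⟶  IMI  (L2)  txn=BusRdX  M[L2]=70
step 12: P1: load  L4  ⟶  ISI  (L4)  txn=BusRd  M[L4]=40
step 13: P0: load  L1  ⟶  SSS  (L1)  txn=BusRd  M[L1]=32
step 14: P2: load  L4  ⟶  ISS  (L4)  txn=BusRd  M[L4]=40
step 15: P1: load  L1  ⟶  SSS  (L1)  txn=∅  M[L1]=32
step 16: P1: load  L1  ⟶  SSS  (L1)  txn=∅  M[L1]=32
step 17: P2: store L0 := 55  ⟶  IIM  (L0)  txn=BusRdX  M[L0]=12

state = S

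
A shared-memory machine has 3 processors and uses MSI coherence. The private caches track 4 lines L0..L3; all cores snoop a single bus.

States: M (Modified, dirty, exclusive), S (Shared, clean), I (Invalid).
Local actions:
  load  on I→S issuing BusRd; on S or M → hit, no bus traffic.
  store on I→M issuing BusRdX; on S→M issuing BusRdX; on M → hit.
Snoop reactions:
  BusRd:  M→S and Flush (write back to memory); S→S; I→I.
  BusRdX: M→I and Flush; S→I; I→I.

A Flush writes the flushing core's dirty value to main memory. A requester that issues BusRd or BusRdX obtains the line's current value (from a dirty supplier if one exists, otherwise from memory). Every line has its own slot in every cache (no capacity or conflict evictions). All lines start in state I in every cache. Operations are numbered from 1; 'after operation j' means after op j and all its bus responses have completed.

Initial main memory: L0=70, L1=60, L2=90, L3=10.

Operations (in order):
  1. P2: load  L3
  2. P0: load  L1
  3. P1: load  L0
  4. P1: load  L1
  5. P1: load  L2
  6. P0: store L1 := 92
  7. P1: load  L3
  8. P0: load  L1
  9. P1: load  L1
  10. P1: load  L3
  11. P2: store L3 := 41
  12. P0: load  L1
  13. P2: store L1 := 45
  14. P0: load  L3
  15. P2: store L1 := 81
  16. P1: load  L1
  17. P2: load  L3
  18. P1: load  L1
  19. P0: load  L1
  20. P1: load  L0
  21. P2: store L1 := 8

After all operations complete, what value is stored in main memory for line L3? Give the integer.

memory[L3] = 41

step 1: P2: load  L3  ⟶  IIS  (L3)  txn=BusRd  M[L3]=10
step 2: P0: load  L1  ⟶  SII  (L1)  txn=BusRd  M[L1]=60
step 3: P1: load  L0  ⟶  ISI  (L0)  txn=BusRd  M[L0]=70
step 4: P1: load  L1  ⟶  SSI  (L1)  txn=BusRd  M[L1]=60
step 5: P1: load  L2  ⟶  ISI  (L2)  txn=BusRd  M[L2]=90
step 6: P0: store L1 := 92  ⟶  MII  (L1)  txn=BusRdX  M[L1]=60
step 7: P1: load  L3  ⟶  ISS  (L3)  txn=BusRd  M[L3]=10
step 8: P0: load  L1  ⟶  MII  (L1)  txn=∅  M[L1]=60
step 9: P1: load  L1  ⟶  SSI  (L1)  txn=BusRd+Flush  M[L1]=92
step 10: P1: load  L3  ⟶  ISS  (L3)  txn=∅  M[L3]=10
step 11: P2: store L3 := 41  ⟶  IIM  (L3)  txn=BusRdX  M[L3]=10
step 12: P0: load  L1  ⟶  SSI  (L1)  txn=∅  M[L1]=92
step 13: P2: store L1 := 45  ⟶  IIM  (L1)  txn=BusRdX  M[L1]=92
step 14: P0: load  L3  ⟶  SIS  (L3)  txn=BusRd+Flush  M[L3]=41
step 15: P2: store L1 := 81  ⟶  IIM  (L1)  txn=∅  M[L1]=92
step 16: P1: load  L1  ⟶  ISS  (L1)  txn=BusRd+Flush  M[L1]=81
step 17: P2: load  L3  ⟶  SIS  (L3)  txn=∅  M[L3]=41
step 18: P1: load  L1  ⟶  ISS  (L1)  txn=∅  M[L1]=81
step 19: P0: load  L1  ⟶  SSS  (L1)  txn=BusRd  M[L1]=81
step 20: P1: load  L0  ⟶  ISI  (L0)  txn=∅  M[L0]=70
step 21: P2: store L1 := 8  ⟶  IIM  (L1)  txn=BusRdX  M[L1]=81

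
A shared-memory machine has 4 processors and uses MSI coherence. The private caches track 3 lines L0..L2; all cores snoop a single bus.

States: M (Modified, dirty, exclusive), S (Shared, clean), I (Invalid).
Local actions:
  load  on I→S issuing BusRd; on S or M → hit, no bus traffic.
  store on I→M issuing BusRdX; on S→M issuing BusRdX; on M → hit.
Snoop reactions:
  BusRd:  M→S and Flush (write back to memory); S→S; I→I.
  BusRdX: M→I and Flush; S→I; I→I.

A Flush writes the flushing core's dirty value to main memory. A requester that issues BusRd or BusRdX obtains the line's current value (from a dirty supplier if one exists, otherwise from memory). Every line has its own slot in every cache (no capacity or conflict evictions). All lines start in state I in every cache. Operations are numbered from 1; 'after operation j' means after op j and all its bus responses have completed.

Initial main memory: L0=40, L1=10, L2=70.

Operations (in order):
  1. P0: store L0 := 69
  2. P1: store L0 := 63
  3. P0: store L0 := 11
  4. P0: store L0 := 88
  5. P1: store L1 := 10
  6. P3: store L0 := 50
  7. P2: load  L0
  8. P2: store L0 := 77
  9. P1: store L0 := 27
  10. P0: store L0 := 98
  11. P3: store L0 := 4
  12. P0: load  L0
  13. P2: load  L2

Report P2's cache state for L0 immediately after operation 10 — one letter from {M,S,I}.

  op1 P0: store L0 := 69 → M/I/I/I on L0; bus BusRdX; mem=40
  op2 P1: store L0 := 63 → I/M/I/I on L0; bus BusRdX Flush; mem=69
  op3 P0: store L0 := 11 → M/I/I/I on L0; bus BusRdX Flush; mem=63
  op4 P0: store L0 := 88 → M/I/I/I on L0; bus (none); mem=63
  op5 P1: store L1 := 10 → I/M/I/I on L1; bus BusRdX; mem=10
  op6 P3: store L0 := 50 → I/I/I/M on L0; bus BusRdX Flush; mem=88
  op7 P2: load  L0 → I/I/S/S on L0; bus BusRd Flush; mem=50
  op8 P2: store L0 := 77 → I/I/M/I on L0; bus BusRdX; mem=50
  op9 P1: store L0 := 27 → I/M/I/I on L0; bus BusRdX Flush; mem=77
  op10 P0: store L0 := 98 → M/I/I/I on L0; bus BusRdX Flush; mem=27
  op11 P3: store L0 := 4 → I/I/I/M on L0; bus BusRdX Flush; mem=98
  op12 P0: load  L0 → S/I/I/S on L0; bus BusRd Flush; mem=4
  op13 P2: load  L2 → I/I/S/I on L2; bus BusRd; mem=70

state = I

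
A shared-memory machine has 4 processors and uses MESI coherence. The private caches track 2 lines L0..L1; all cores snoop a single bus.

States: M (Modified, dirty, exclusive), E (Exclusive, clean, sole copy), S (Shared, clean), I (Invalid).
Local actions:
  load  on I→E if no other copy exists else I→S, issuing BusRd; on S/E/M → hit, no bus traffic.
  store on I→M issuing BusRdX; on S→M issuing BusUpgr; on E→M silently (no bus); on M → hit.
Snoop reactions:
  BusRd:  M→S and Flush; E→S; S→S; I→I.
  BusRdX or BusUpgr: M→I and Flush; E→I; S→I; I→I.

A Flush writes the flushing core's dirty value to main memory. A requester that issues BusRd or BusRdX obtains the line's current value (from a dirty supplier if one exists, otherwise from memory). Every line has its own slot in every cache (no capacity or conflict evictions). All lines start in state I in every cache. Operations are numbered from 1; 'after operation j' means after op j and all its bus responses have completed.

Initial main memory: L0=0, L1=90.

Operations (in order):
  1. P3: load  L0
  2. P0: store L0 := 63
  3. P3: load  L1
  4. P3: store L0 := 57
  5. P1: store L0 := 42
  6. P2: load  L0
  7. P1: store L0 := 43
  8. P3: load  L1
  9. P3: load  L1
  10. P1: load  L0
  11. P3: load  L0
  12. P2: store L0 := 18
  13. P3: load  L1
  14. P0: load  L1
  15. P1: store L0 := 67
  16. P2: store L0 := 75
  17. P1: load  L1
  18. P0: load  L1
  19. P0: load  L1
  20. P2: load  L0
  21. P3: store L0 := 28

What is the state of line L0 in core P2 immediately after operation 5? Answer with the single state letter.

1. P3: load  L0  bus=[BusRd]  L0: P0=I P1=I P2=I P3=E  mem[L0]=0
2. P0: store L0 := 63  bus=[BusRdX]  L0: P0=M P1=I P2=I P3=I  mem[L0]=0
3. P3: load  L1  bus=[BusRd]  L1: P0=I P1=I P2=I P3=E  mem[L1]=90
4. P3: store L0 := 57  bus=[BusRdX,Flush]  L0: P0=I P1=I P2=I P3=M  mem[L0]=63
5. P1: store L0 := 42  bus=[BusRdX,Flush]  L0: P0=I P1=M P2=I P3=I  mem[L0]=57
6. P2: load  L0  bus=[BusRd,Flush]  L0: P0=I P1=S P2=S P3=I  mem[L0]=42
7. P1: store L0 := 43  bus=[BusUpgr]  L0: P0=I P1=M P2=I P3=I  mem[L0]=42
8. P3: load  L1  bus=[-]  L1: P0=I P1=I P2=I P3=E  mem[L1]=90
9. P3: load  L1  bus=[-]  L1: P0=I P1=I P2=I P3=E  mem[L1]=90
10. P1: load  L0  bus=[-]  L0: P0=I P1=M P2=I P3=I  mem[L0]=42
11. P3: load  L0  bus=[BusRd,Flush]  L0: P0=I P1=S P2=I P3=S  mem[L0]=43
12. P2: store L0 := 18  bus=[BusRdX]  L0: P0=I P1=I P2=M P3=I  mem[L0]=43
13. P3: load  L1  bus=[-]  L1: P0=I P1=I P2=I P3=E  mem[L1]=90
14. P0: load  L1  bus=[BusRd]  L1: P0=S P1=I P2=I P3=S  mem[L1]=90
15. P1: store L0 := 67  bus=[BusRdX,Flush]  L0: P0=I P1=M P2=I P3=I  mem[L0]=18
16. P2: store L0 := 75  bus=[BusRdX,Flush]  L0: P0=I P1=I P2=M P3=I  mem[L0]=67
17. P1: load  L1  bus=[BusRd]  L1: P0=S P1=S P2=I P3=S  mem[L1]=90
18. P0: load  L1  bus=[-]  L1: P0=S P1=S P2=I P3=S  mem[L1]=90
19. P0: load  L1  bus=[-]  L1: P0=S P1=S P2=I P3=S  mem[L1]=90
20. P2: load  L0  bus=[-]  L0: P0=I P1=I P2=M P3=I  mem[L0]=67
21. P3: store L0 := 28  bus=[BusRdX,Flush]  L0: P0=I P1=I P2=I P3=M  mem[L0]=75

state = I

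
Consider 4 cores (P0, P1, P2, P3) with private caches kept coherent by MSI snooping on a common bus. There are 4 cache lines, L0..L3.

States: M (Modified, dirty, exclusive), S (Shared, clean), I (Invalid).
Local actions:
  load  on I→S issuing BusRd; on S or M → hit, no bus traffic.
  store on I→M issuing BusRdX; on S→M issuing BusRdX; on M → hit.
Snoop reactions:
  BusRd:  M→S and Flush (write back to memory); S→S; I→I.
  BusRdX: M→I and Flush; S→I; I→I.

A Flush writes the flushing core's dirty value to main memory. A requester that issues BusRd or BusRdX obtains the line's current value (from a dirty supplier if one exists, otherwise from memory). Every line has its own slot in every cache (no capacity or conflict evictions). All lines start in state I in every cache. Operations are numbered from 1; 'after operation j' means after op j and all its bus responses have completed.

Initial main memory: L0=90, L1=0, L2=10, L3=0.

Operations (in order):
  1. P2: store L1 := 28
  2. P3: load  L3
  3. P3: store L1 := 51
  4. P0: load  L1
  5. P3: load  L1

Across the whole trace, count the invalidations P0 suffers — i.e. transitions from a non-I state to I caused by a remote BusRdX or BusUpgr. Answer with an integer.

1. P2: store L1 := 28  bus=[BusRdX]  L1: P0=I P1=I P2=M P3=I  mem[L1]=0
2. P3: load  L3  bus=[BusRd]  L3: P0=I P1=I P2=I P3=S  mem[L3]=0
3. P3: store L1 := 51  bus=[BusRdX,Flush]  L1: P0=I P1=I P2=I P3=M  mem[L1]=28
4. P0: load  L1  bus=[BusRd,Flush]  L1: P0=S P1=I P2=I P3=S  mem[L1]=51
5. P3: load  L1  bus=[-]  L1: P0=S P1=I P2=I P3=S  mem[L1]=51

invalidations = 0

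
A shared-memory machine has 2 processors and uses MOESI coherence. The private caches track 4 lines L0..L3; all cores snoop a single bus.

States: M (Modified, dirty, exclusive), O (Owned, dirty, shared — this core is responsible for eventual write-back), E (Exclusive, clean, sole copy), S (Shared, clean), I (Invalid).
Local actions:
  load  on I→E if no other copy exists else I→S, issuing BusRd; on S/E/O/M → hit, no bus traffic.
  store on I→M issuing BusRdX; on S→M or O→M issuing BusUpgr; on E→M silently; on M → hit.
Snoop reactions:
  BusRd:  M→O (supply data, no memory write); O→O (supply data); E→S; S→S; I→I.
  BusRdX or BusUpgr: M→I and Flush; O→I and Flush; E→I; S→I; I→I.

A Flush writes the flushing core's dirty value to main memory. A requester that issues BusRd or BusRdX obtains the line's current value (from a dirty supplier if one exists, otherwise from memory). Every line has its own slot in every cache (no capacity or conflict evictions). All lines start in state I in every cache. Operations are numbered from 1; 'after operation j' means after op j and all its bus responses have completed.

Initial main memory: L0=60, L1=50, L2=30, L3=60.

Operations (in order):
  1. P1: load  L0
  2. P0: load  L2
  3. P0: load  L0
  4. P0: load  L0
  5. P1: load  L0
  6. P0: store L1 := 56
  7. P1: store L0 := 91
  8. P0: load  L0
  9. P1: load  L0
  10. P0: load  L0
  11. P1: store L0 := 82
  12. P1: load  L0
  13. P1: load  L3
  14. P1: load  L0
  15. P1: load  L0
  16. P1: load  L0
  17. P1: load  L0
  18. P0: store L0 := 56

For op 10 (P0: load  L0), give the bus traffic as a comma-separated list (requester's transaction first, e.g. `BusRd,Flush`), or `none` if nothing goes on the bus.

[1] P1: load  L0 | P0:I, P1:E(60) | bus: BusRd
[2] P0: load  L2 | P0:E(30), P1:I | bus: BusRd
[3] P0: load  L0 | P0:S(60), P1:S(60) | bus: BusRd
[4] P0: load  L0 | P0:S(60), P1:S(60) | bus: none
[5] P1: load  L0 | P0:S(60), P1:S(60) | bus: none
[6] P0: store L1 := 56 | P0:M(56), P1:I | bus: BusRdX
[7] P1: store L0 := 91 | P0:I, P1:M(91) | bus: BusUpgr
[8] P0: load  L0 | P0:S(91), P1:O(91) | bus: BusRd
[9] P1: load  L0 | P0:S(91), P1:O(91) | bus: none
[10] P0: load  L0 | P0:S(91), P1:O(91) | bus: none
[11] P1: store L0 := 82 | P0:I, P1:M(82) | bus: BusUpgr
[12] P1: load  L0 | P0:I, P1:M(82) | bus: none
[13] P1: load  L3 | P0:I, P1:E(60) | bus: BusRd
[14] P1: load  L0 | P0:I, P1:M(82) | bus: none
[15] P1: load  L0 | P0:I, P1:M(82) | bus: none
[16] P1: load  L0 | P0:I, P1:M(82) | bus: none
[17] P1: load  L0 | P0:I, P1:M(82) | bus: none
[18] P0: store L0 := 56 | P0:M(56), P1:I | bus: BusRdX,Flush

bus = none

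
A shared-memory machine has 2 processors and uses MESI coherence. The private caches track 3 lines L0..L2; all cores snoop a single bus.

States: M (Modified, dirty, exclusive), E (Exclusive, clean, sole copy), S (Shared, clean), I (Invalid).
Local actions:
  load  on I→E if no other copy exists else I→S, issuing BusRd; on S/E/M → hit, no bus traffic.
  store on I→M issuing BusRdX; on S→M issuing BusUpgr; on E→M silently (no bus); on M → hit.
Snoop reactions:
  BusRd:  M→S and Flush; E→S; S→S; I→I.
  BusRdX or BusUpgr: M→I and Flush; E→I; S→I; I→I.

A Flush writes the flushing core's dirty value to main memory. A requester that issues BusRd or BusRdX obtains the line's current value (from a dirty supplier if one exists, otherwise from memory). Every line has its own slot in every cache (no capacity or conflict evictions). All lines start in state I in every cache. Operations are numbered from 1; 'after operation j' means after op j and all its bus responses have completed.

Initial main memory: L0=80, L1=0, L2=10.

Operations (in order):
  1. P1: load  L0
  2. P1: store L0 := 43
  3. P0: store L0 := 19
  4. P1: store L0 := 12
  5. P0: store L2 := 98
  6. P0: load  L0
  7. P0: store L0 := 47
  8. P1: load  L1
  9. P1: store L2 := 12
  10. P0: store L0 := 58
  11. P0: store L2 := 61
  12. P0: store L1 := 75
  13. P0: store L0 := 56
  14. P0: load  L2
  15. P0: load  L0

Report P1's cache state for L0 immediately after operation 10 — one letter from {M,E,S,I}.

  op1 P1: load  L0 → I/E on L0; bus BusRd; mem=80
  op2 P1: store L0 := 43 → I/M on L0; bus (none); mem=80
  op3 P0: store L0 := 19 → M/I on L0; bus BusRdX Flush; mem=43
  op4 P1: store L0 := 12 → I/M on L0; bus BusRdX Flush; mem=19
  op5 P0: store L2 := 98 → M/I on L2; bus BusRdX; mem=10
  op6 P0: load  L0 → S/S on L0; bus BusRd Flush; mem=12
  op7 P0: store L0 := 47 → M/I on L0; bus BusUpgr; mem=12
  op8 P1: load  L1 → I/E on L1; bus BusRd; mem=0
  op9 P1: store L2 := 12 → I/M on L2; bus BusRdX Flush; mem=98
  op10 P0: store L0 := 58 → M/I on L0; bus (none); mem=12
  op11 P0: store L2 := 61 → M/I on L2; bus BusRdX Flush; mem=12
  op12 P0: store L1 := 75 → M/I on L1; bus BusRdX; mem=0
  op13 P0: store L0 := 56 → M/I on L0; bus (none); mem=12
  op14 P0: load  L2 → M/I on L2; bus (none); mem=12
  op15 P0: load  L0 → M/I on L0; bus (none); mem=12

state = I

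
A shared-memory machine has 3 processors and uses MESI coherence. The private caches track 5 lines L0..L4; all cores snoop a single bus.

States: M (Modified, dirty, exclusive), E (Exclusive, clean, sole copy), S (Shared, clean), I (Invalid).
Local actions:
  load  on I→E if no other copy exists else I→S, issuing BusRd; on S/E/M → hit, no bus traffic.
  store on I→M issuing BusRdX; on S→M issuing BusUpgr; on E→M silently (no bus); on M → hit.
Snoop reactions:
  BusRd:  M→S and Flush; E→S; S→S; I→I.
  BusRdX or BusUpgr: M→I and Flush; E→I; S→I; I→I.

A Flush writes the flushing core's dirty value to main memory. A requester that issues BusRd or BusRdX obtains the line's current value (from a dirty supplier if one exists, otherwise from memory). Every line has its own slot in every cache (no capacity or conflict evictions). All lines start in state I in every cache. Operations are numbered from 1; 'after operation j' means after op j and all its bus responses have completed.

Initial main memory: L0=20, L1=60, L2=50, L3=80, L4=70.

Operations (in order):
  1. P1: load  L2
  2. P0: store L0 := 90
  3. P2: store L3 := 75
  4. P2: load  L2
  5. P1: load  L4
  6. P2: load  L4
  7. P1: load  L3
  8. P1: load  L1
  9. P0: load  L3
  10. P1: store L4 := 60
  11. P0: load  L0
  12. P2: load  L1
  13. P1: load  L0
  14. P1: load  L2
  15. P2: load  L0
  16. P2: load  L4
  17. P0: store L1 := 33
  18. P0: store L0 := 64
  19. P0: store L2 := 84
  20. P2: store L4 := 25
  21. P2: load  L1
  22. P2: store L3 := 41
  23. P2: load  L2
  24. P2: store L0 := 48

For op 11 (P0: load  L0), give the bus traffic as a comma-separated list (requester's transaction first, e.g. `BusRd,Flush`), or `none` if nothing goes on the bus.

step 1: P1: load  L2  ⟶  IEI  (L2)  txn=BusRd  M[L2]=50
step 2: P0: store L0 := 90  ⟶  MII  (L0)  txn=BusRdX  M[L0]=20
step 3: P2: store L3 := 75  ⟶  IIM  (L3)  txn=BusRdX  M[L3]=80
step 4: P2: load  L2  ⟶  ISS  (L2)  txn=BusRd  M[L2]=50
step 5: P1: load  L4  ⟶  IEI  (L4)  txn=BusRd  M[L4]=70
step 6: P2: load  L4  ⟶  ISS  (L4)  txn=BusRd  M[L4]=70
step 7: P1: load  L3  ⟶  ISS  (L3)  txn=BusRd+Flush  M[L3]=75
step 8: P1: load  L1  ⟶  IEI  (L1)  txn=BusRd  M[L1]=60
step 9: P0: load  L3  ⟶  SSS  (L3)  txn=BusRd  M[L3]=75
step 10: P1: store L4 := 60  ⟶  IMI  (L4)  txn=BusUpgr  M[L4]=70
step 11: P0: load  L0  ⟶  MII  (L0)  txn=∅  M[L0]=20
step 12: P2: load  L1  ⟶  ISS  (L1)  txn=BusRd  M[L1]=60
step 13: P1: load  L0  ⟶  SSI  (L0)  txn=BusRd+Flush  M[L0]=90
step 14: P1: load  L2  ⟶  ISS  (L2)  txn=∅  M[L2]=50
step 15: P2: load  L0  ⟶  SSS  (L0)  txn=BusRd  M[L0]=90
step 16: P2: load  L4  ⟶  ISS  (L4)  txn=BusRd+Flush  M[L4]=60
step 17: P0: store L1 := 33  ⟶  MII  (L1)  txn=BusRdX  M[L1]=60
step 18: P0: store L0 := 64  ⟶  MII  (L0)  txn=BusUpgr  M[L0]=90
step 19: P0: store L2 := 84  ⟶  MII  (L2)  txn=BusRdX  M[L2]=50
step 20: P2: store L4 := 25  ⟶  IIM  (L4)  txn=BusUpgr  M[L4]=60
step 21: P2: load  L1  ⟶  SIS  (L1)  txn=BusRd+Flush  M[L1]=33
step 22: P2: store L3 := 41  ⟶  IIM  (L3)  txn=BusUpgr  M[L3]=75
step 23: P2: load  L2  ⟶  SIS  (L2)  txn=BusRd+Flush  M[L2]=84
step 24: P2: store L0 := 48  ⟶  IIM  (L0)  txn=BusRdX+Flush  M[L0]=64

bus = none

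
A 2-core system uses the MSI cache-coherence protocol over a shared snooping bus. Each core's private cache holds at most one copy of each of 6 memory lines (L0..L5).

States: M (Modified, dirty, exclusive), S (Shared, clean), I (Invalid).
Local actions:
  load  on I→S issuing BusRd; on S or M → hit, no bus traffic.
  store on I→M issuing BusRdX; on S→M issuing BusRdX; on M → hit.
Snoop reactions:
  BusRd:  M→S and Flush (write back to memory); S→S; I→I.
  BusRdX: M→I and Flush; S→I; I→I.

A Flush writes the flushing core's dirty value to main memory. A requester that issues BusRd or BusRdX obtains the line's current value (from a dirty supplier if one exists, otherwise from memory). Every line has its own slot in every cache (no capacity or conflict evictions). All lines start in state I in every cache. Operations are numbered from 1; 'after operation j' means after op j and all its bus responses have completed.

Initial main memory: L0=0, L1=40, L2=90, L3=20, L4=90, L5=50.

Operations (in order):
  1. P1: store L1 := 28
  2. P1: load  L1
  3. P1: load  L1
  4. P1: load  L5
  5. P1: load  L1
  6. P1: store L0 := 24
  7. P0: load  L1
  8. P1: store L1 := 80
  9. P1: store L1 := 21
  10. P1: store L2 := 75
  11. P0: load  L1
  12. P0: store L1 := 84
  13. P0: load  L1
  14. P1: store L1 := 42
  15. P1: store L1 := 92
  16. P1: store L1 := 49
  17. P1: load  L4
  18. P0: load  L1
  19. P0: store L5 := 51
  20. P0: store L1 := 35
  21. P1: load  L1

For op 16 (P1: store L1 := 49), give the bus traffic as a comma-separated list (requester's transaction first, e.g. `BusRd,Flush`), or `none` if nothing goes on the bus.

  op1 P1: store L1 := 28 → I/M on L1; bus BusRdX; mem=40
  op2 P1: load  L1 → I/M on L1; bus (none); mem=40
  op3 P1: load  L1 → I/M on L1; bus (none); mem=40
  op4 P1: load  L5 → I/S on L5; bus BusRd; mem=50
  op5 P1: load  L1 → I/M on L1; bus (none); mem=40
  op6 P1: store L0 := 24 → I/M on L0; bus BusRdX; mem=0
  op7 P0: load  L1 → S/S on L1; bus BusRd Flush; mem=28
  op8 P1: store L1 := 80 → I/M on L1; bus BusRdX; mem=28
  op9 P1: store L1 := 21 → I/M on L1; bus (none); mem=28
  op10 P1: store L2 := 75 → I/M on L2; bus BusRdX; mem=90
  op11 P0: load  L1 → S/S on L1; bus BusRd Flush; mem=21
  op12 P0: store L1 := 84 → M/I on L1; bus BusRdX; mem=21
  op13 P0: load  L1 → M/I on L1; bus (none); mem=21
  op14 P1: store L1 := 42 → I/M on L1; bus BusRdX Flush; mem=84
  op15 P1: store L1 := 92 → I/M on L1; bus (none); mem=84
  op16 P1: store L1 := 49 → I/M on L1; bus (none); mem=84
  op17 P1: load  L4 → I/S on L4; bus BusRd; mem=90
  op18 P0: load  L1 → S/S on L1; bus BusRd Flush; mem=49
  op19 P0: store L5 := 51 → M/I on L5; bus BusRdX; mem=50
  op20 P0: store L1 := 35 → M/I on L1; bus BusRdX; mem=49
  op21 P1: load  L1 → S/S on L1; bus BusRd Flush; mem=35

bus = none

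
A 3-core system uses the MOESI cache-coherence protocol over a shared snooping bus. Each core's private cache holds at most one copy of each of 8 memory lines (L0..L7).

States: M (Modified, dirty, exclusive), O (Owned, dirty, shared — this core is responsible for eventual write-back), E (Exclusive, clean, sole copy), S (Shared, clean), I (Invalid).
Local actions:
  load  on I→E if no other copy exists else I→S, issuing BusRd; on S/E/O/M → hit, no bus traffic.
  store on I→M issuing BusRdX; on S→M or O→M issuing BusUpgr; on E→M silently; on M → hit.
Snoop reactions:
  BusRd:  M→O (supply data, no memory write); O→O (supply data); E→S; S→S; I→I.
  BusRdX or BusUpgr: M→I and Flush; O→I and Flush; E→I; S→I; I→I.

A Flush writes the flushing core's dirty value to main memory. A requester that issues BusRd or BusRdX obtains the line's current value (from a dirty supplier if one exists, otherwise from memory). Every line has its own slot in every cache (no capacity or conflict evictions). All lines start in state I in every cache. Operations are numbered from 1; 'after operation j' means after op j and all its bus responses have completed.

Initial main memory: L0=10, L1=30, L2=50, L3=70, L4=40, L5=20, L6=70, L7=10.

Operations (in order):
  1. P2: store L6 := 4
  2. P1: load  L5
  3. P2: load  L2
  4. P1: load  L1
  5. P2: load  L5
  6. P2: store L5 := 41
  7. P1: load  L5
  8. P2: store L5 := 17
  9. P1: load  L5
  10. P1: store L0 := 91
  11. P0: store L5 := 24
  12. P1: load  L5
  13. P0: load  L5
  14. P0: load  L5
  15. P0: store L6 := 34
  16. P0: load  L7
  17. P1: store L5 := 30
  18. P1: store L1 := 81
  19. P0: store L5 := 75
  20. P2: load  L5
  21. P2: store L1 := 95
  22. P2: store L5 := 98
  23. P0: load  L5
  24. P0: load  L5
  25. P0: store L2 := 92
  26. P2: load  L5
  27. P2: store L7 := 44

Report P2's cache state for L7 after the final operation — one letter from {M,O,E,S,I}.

state = M

step 1: P2: store L6 := 4  ⟶  IIM  (L6)  txn=BusRdX  M[L6]=70
step 2: P1: load  L5  ⟶  IEI  (L5)  txn=BusRd  M[L5]=20
step 3: P2: load  L2  ⟶  IIE  (L2)  txn=BusRd  M[L2]=50
step 4: P1: load  L1  ⟶  IEI  (L1)  txn=BusRd  M[L1]=30
step 5: P2: load  L5  ⟶  ISS  (L5)  txn=BusRd  M[L5]=20
step 6: P2: store L5 := 41  ⟶  IIM  (L5)  txn=BusUpgr  M[L5]=20
step 7: P1: load  L5  ⟶  ISO  (L5)  txn=BusRd  M[L5]=20
step 8: P2: store L5 := 17  ⟶  IIM  (L5)  txn=BusUpgr  M[L5]=20
step 9: P1: load  L5  ⟶  ISO  (L5)  txn=BusRd  M[L5]=20
step 10: P1: store L0 := 91  ⟶  IMI  (L0)  txn=BusRdX  M[L0]=10
step 11: P0: store L5 := 24  ⟶  MII  (L5)  txn=BusRdX+Flush  M[L5]=17
step 12: P1: load  L5  ⟶  OSI  (L5)  txn=BusRd  M[L5]=17
step 13: P0: load  L5  ⟶  OSI  (L5)  txn=∅  M[L5]=17
step 14: P0: load  L5  ⟶  OSI  (L5)  txn=∅  M[L5]=17
step 15: P0: store L6 := 34  ⟶  MII  (L6)  txn=BusRdX+Flush  M[L6]=4
step 16: P0: load  L7  ⟶  EII  (L7)  txn=BusRd  M[L7]=10
step 17: P1: store L5 := 30  ⟶  IMI  (L5)  txn=BusUpgr+Flush  M[L5]=24
step 18: P1: store L1 := 81  ⟶  IMI  (L1)  txn=∅  M[L1]=30
step 19: P0: store L5 := 75  ⟶  MII  (L5)  txn=BusRdX+Flush  M[L5]=30
step 20: P2: load  L5  ⟶  OIS  (L5)  txn=BusRd  M[L5]=30
step 21: P2: store L1 := 95  ⟶  IIM  (L1)  txn=BusRdX+Flush  M[L1]=81
step 22: P2: store L5 := 98  ⟶  IIM  (L5)  txn=BusUpgr+Flush  M[L5]=75
step 23: P0: load  L5  ⟶  SIO  (L5)  txn=BusRd  M[L5]=75
step 24: P0: load  L5  ⟶  SIO  (L5)  txn=∅  M[L5]=75
step 25: P0: store L2 := 92  ⟶  MII  (L2)  txn=BusRdX  M[L2]=50
step 26: P2: load  L5  ⟶  SIO  (L5)  txn=∅  M[L5]=75
step 27: P2: store L7 := 44  ⟶  IIM  (L7)  txn=BusRdX  M[L7]=10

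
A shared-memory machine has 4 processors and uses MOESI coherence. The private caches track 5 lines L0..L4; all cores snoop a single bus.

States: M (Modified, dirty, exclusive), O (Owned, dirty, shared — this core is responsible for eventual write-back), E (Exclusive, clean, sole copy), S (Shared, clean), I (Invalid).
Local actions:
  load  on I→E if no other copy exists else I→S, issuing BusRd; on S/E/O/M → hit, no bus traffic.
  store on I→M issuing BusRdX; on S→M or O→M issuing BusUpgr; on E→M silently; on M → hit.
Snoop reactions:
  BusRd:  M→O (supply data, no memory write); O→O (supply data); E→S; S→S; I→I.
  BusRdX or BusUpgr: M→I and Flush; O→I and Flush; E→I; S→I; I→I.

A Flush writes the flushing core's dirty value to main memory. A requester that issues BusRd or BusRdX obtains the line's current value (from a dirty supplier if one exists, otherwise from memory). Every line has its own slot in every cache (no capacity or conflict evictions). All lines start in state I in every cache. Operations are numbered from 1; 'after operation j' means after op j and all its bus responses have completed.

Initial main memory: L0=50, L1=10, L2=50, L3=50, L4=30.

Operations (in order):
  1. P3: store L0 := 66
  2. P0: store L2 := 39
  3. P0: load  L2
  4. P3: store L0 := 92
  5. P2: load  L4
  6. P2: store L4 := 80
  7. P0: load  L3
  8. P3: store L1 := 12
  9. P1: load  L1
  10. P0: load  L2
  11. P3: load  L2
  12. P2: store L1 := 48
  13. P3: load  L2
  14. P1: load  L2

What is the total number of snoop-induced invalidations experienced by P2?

1. P3: store L0 := 66  bus=[BusRdX]  L0: P0=I P1=I P2=I P3=M  mem[L0]=50
2. P0: store L2 := 39  bus=[BusRdX]  L2: P0=M P1=I P2=I P3=I  mem[L2]=50
3. P0: load  L2  bus=[-]  L2: P0=M P1=I P2=I P3=I  mem[L2]=50
4. P3: store L0 := 92  bus=[-]  L0: P0=I P1=I P2=I P3=M  mem[L0]=50
5. P2: load  L4  bus=[BusRd]  L4: P0=I P1=I P2=E P3=I  mem[L4]=30
6. P2: store L4 := 80  bus=[-]  L4: P0=I P1=I P2=M P3=I  mem[L4]=30
7. P0: load  L3  bus=[BusRd]  L3: P0=E P1=I P2=I P3=I  mem[L3]=50
8. P3: store L1 := 12  bus=[BusRdX]  L1: P0=I P1=I P2=I P3=M  mem[L1]=10
9. P1: load  L1  bus=[BusRd]  L1: P0=I P1=S P2=I P3=O  mem[L1]=10
10. P0: load  L2  bus=[-]  L2: P0=M P1=I P2=I P3=I  mem[L2]=50
11. P3: load  L2  bus=[BusRd]  L2: P0=O P1=I P2=I P3=S  mem[L2]=50
12. P2: store L1 := 48  bus=[BusRdX,Flush]  L1: P0=I P1=I P2=M P3=I  mem[L1]=12
13. P3: load  L2  bus=[-]  L2: P0=O P1=I P2=I P3=S  mem[L2]=50
14. P1: load  L2  bus=[BusRd]  L2: P0=O P1=S P2=I P3=S  mem[L2]=50

invalidations = 0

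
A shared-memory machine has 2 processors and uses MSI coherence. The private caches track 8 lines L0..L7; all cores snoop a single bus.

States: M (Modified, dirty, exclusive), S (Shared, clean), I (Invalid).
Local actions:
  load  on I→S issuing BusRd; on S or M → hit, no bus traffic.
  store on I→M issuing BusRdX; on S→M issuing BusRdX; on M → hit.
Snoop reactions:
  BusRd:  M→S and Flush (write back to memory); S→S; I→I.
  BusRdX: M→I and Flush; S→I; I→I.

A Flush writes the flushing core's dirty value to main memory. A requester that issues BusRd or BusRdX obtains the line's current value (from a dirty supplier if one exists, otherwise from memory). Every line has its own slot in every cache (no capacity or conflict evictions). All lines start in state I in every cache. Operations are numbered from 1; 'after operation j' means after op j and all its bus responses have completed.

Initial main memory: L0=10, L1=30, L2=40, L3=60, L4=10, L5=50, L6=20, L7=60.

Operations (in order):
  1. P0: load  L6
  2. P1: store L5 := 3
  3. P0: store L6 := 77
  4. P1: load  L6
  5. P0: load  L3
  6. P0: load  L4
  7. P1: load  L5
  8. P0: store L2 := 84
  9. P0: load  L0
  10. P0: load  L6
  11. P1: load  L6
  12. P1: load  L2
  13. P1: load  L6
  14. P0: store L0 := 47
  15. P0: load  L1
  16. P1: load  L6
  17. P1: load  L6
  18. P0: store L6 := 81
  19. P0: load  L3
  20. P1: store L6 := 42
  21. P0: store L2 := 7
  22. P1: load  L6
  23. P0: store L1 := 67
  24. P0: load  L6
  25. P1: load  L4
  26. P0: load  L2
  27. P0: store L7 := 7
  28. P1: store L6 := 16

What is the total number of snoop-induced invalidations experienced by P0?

1. P0: load  L6  bus=[BusRd]  L6: P0=S P1=I  mem[L6]=20
2. P1: store L5 := 3  bus=[BusRdX]  L5: P0=I P1=M  mem[L5]=50
3. P0: store L6 := 77  bus=[BusRdX]  L6: P0=M P1=I  mem[L6]=20
4. P1: load  L6  bus=[BusRd,Flush]  L6: P0=S P1=S  mem[L6]=77
5. P0: load  L3  bus=[BusRd]  L3: P0=S P1=I  mem[L3]=60
6. P0: load  L4  bus=[BusRd]  L4: P0=S P1=I  mem[L4]=10
7. P1: load  L5  bus=[-]  L5: P0=I P1=M  mem[L5]=50
8. P0: store L2 := 84  bus=[BusRdX]  L2: P0=M P1=I  mem[L2]=40
9. P0: load  L0  bus=[BusRd]  L0: P0=S P1=I  mem[L0]=10
10. P0: load  L6  bus=[-]  L6: P0=S P1=S  mem[L6]=77
11. P1: load  L6  bus=[-]  L6: P0=S P1=S  mem[L6]=77
12. P1: load  L2  bus=[BusRd,Flush]  L2: P0=S P1=S  mem[L2]=84
13. P1: load  L6  bus=[-]  L6: P0=S P1=S  mem[L6]=77
14. P0: store L0 := 47  bus=[BusRdX]  L0: P0=M P1=I  mem[L0]=10
15. P0: load  L1  bus=[BusRd]  L1: P0=S P1=I  mem[L1]=30
16. P1: load  L6  bus=[-]  L6: P0=S P1=S  mem[L6]=77
17. P1: load  L6  bus=[-]  L6: P0=S P1=S  mem[L6]=77
18. P0: store L6 := 81  bus=[BusRdX]  L6: P0=M P1=I  mem[L6]=77
19. P0: load  L3  bus=[-]  L3: P0=S P1=I  mem[L3]=60
20. P1: store L6 := 42  bus=[BusRdX,Flush]  L6: P0=I P1=M  mem[L6]=81
21. P0: store L2 := 7  bus=[BusRdX]  L2: P0=M P1=I  mem[L2]=84
22. P1: load  L6  bus=[-]  L6: P0=I P1=M  mem[L6]=81
23. P0: store L1 := 67  bus=[BusRdX]  L1: P0=M P1=I  mem[L1]=30
24. P0: load  L6  bus=[BusRd,Flush]  L6: P0=S P1=S  mem[L6]=42
25. P1: load  L4  bus=[BusRd]  L4: P0=S P1=S  mem[L4]=10
26. P0: load  L2  bus=[-]  L2: P0=M P1=I  mem[L2]=84
27. P0: store L7 := 7  bus=[BusRdX]  L7: P0=M P1=I  mem[L7]=60
28. P1: store L6 := 16  bus=[BusRdX]  L6: P0=I P1=M  mem[L6]=42

invalidations = 2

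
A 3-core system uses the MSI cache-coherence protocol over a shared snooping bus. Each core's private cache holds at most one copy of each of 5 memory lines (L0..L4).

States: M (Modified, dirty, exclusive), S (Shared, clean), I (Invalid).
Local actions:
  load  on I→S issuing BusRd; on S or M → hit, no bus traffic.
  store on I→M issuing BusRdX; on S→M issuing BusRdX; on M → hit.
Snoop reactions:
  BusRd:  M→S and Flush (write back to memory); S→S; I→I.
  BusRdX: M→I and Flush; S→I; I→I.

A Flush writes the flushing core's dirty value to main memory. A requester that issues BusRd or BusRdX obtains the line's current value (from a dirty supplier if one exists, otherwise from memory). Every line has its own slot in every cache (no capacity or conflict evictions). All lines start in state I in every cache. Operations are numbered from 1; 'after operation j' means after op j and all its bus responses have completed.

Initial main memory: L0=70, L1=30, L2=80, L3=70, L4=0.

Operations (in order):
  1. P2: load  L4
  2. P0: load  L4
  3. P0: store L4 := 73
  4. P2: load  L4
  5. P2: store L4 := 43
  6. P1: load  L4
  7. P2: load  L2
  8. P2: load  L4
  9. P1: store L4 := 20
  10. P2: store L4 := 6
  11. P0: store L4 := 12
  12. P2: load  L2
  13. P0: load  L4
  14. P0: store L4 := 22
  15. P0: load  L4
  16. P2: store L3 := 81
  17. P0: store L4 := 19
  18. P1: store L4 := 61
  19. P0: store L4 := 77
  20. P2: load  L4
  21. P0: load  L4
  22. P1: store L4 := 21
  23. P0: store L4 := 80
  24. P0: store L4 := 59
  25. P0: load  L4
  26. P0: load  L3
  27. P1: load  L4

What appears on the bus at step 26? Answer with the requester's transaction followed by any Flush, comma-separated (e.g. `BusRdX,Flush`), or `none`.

  op1 P2: load  L4 → I/I/S on L4; bus BusRd; mem=0
  op2 P0: load  L4 → S/I/S on L4; bus BusRd; mem=0
  op3 P0: store L4 := 73 → M/I/I on L4; bus BusRdX; mem=0
  op4 P2: load  L4 → S/I/S on L4; bus BusRd Flush; mem=73
  op5 P2: store L4 := 43 → I/I/M on L4; bus BusRdX; mem=73
  op6 P1: load  L4 → I/S/S on L4; bus BusRd Flush; mem=43
  op7 P2: load  L2 → I/I/S on L2; bus BusRd; mem=80
  op8 P2: load  L4 → I/S/S on L4; bus (none); mem=43
  op9 P1: store L4 := 20 → I/M/I on L4; bus BusRdX; mem=43
  op10 P2: store L4 := 6 → I/I/M on L4; bus BusRdX Flush; mem=20
  op11 P0: store L4 := 12 → M/I/I on L4; bus BusRdX Flush; mem=6
  op12 P2: load  L2 → I/I/S on L2; bus (none); mem=80
  op13 P0: load  L4 → M/I/I on L4; bus (none); mem=6
  op14 P0: store L4 := 22 → M/I/I on L4; bus (none); mem=6
  op15 P0: load  L4 → M/I/I on L4; bus (none); mem=6
  op16 P2: store L3 := 81 → I/I/M on L3; bus BusRdX; mem=70
  op17 P0: store L4 := 19 → M/I/I on L4; bus (none); mem=6
  op18 P1: store L4 := 61 → I/M/I on L4; bus BusRdX Flush; mem=19
  op19 P0: store L4 := 77 → M/I/I on L4; bus BusRdX Flush; mem=61
  op20 P2: load  L4 → S/I/S on L4; bus BusRd Flush; mem=77
  op21 P0: load  L4 → S/I/S on L4; bus (none); mem=77
  op22 P1: store L4 := 21 → I/M/I on L4; bus BusRdX; mem=77
  op23 P0: store L4 := 80 → M/I/I on L4; bus BusRdX Flush; mem=21
  op24 P0: store L4 := 59 → M/I/I on L4; bus (none); mem=21
  op25 P0: load  L4 → M/I/I on L4; bus (none); mem=21
  op26 P0: load  L3 → S/I/S on L3; bus BusRd Flush; mem=81
  op27 P1: load  L4 → S/S/I on L4; bus BusRd Flush; mem=59

bus = BusRd,Flush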